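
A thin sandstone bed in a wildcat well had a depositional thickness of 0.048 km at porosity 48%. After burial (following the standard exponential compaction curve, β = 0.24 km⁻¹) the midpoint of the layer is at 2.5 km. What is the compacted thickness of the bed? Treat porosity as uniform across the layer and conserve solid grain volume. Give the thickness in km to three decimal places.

0.034 km

Porosity at 2.5 km: φ = 0.48·exp(−0.24×2.5) = 0.2634
Solid-volume conservation: h(1−φ) = h₀(1−φ₀) ⇒ h = h₀·(1−φ₀)/(1−φ)
h = 0.048 × (1 − 0.48)/(1 − 0.2634) = 0.048 × 0.7060 = 0.0339 km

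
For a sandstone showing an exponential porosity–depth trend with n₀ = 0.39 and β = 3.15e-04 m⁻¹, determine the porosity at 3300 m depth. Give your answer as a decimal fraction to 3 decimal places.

Working in km (1 km = 1000 m; β in km⁻¹ = β in m⁻¹ × 1000):
n = n₀·exp(−β·Z) = 0.39 × exp(−0.315 × 3.3) = 0.39 × exp(−1.039)
  = 0.39 × 0.3536 = 0.1379

0.138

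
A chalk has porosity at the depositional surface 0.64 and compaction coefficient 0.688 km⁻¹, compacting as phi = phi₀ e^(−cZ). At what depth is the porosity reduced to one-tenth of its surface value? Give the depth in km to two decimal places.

phi/phi₀ = 1/10 ⇒ exp(−c·Z) = 1/10 ⇒ Z = ln(10) / c
Z = 2.3026 / 0.688 = 3.347 km

3.35 km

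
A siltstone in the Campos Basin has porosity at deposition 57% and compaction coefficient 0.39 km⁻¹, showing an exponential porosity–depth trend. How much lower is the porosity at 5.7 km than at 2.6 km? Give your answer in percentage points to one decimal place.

n(2.6) = 0.57·e^(−0.39×2.6) = 0.2068
n(5.7) = 0.57·e^(−0.39×5.7) = 0.0617
Δn = 0.2068 − 0.0617 = 0.1451

14.5 percentage points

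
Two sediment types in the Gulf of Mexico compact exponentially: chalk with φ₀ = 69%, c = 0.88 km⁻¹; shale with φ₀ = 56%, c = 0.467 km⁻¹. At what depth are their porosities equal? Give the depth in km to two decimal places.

Set φ₀ₐ e^(−cₐZ) = φ₀ᵦ e^(−cᵦZ) ⇒ ln(φ₀ₐ/φ₀ᵦ) = (cₐ − cᵦ)·Z
Z = ln(0.69/0.56) / (0.88 − 0.467) = 0.2088 / 0.413 = 0.505 km

0.51 km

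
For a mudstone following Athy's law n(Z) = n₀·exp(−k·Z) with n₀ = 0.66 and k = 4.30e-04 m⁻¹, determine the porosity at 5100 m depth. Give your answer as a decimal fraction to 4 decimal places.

Working in km (1 km = 1000 m; k in km⁻¹ = k in m⁻¹ × 1000):
n = n₀·exp(−k·Z) = 0.66 × exp(−0.43 × 5.1) = 0.66 × exp(−2.193)
  = 0.66 × 0.1116 = 0.0736

0.0736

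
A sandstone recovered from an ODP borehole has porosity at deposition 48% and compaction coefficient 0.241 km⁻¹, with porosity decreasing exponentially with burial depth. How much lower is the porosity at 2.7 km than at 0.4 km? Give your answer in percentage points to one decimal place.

18.5 percentage points

φ(0.4) = 0.48·e^(−0.241×0.4) = 0.4359
φ(2.7) = 0.48·e^(−0.241×2.7) = 0.2504
Δφ = 0.4359 − 0.2504 = 0.1855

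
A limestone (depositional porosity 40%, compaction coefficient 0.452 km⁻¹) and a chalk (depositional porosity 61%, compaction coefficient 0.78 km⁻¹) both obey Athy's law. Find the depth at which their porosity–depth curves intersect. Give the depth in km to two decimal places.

1.29 km

Set phi₀ₐ e^(−cₐz) = phi₀ᵦ e^(−cᵦz) ⇒ ln(phi₀ₐ/phi₀ᵦ) = (cₐ − cᵦ)·z
z = ln(0.4/0.61) / (0.452 − 0.78) = -0.4220 / -0.328 = 1.287 km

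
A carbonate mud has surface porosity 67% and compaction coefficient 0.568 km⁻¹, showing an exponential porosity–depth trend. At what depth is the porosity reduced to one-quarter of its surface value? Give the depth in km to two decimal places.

2.44 km

φ/φ₀ = 1/4 ⇒ exp(−c·z) = 1/4 ⇒ z = ln(4) / c
z = 1.3863 / 0.568 = 2.441 km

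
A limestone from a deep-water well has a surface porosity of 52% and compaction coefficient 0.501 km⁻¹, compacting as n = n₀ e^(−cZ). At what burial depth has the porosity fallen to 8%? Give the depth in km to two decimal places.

Invert Athy's law: Z = ln(n₀/n) / c
Z = ln(0.52/0.08) / 0.501 = ln(6.5) / 0.501 = 1.8718 / 0.501 = 3.736 km

3.74 km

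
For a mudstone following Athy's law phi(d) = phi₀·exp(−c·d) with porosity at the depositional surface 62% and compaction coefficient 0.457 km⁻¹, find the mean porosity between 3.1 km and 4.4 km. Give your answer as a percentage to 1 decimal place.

⟨phi⟩ = (1/(d₂−d₁)) ∫ phi₀ e^(−cd) dd = phi₀·(e^(−c·d₁) − e^(−c·d₂)) / (c·(d₂−d₁))
e^(−0.457×3.1) = 0.2425; e^(−0.457×4.4) = 0.1339
⟨phi⟩ = 0.62 × (0.2425 − 0.1339) / (0.457 × 1.3) = 0.62 × 0.1829 = 0.1134

11.3%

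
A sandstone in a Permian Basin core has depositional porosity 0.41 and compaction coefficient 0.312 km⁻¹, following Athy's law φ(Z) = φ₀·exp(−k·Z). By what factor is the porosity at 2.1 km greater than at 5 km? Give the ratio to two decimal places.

φ(Z₁)/φ(Z₂) = e^(−k·Z₁)/e^(−k·Z₂) = e^{k(Z₂−Z₁)}
= exp(0.312 × 2.9) = exp(0.9048) = 2.4714

2.47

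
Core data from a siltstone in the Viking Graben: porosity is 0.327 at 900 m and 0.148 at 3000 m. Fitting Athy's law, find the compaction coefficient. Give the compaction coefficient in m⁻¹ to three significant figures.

Working in km (1 km = 1000 m; k in km⁻¹ = k in m⁻¹ × 1000):
Athy: phi(z) = phi₀ e^(−kz) ⇒ phi₁/phi₂ = e^{k(z₂−z₁)} ⇒ k = ln(phi₁/phi₂)/(z₂−z₁)
k = ln(0.327/0.148) / (3 − 0.9) = ln(2.209) / 2.1 = 0.7927 / 2.1 = 0.3775 km⁻¹

0.000377 m⁻¹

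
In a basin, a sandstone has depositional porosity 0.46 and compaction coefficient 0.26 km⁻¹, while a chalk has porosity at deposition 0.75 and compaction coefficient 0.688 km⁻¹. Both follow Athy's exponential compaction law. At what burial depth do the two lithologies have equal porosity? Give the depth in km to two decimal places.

Set phi₀ₐ e^(−cₐz) = phi₀ᵦ e^(−cᵦz) ⇒ ln(phi₀ₐ/phi₀ᵦ) = (cₐ − cᵦ)·z
z = ln(0.46/0.75) / (0.26 − 0.688) = -0.4888 / -0.428 = 1.142 km

1.14 km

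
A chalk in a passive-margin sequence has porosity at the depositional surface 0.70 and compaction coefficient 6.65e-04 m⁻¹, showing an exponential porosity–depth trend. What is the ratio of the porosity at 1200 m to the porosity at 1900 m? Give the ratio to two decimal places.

1.59

Working in km (1 km = 1000 m; k in km⁻¹ = k in m⁻¹ × 1000):
φ(Z₁)/φ(Z₂) = e^(−k·Z₁)/e^(−k·Z₂) = e^{k(Z₂−Z₁)}
= exp(0.665 × 0.7) = exp(0.4655) = 1.5928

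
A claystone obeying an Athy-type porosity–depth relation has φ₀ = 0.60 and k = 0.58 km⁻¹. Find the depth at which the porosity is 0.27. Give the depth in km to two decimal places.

Invert Athy's law: Z = ln(φ₀/φ) / k
Z = ln(0.6/0.27) / 0.58 = ln(2.222) / 0.58 = 0.7985 / 0.58 = 1.377 km

1.38 km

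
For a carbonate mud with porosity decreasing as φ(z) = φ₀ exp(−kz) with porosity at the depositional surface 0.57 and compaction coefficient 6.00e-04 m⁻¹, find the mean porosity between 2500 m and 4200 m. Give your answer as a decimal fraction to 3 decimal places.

0.080

Working in km (1 km = 1000 m; k in km⁻¹ = k in m⁻¹ × 1000):
⟨φ⟩ = (1/(z₂−z₁)) ∫ φ₀ e^(−kz) dz = φ₀·(e^(−k·z₁) − e^(−k·z₂)) / (k·(z₂−z₁))
e^(−0.6×2.5) = 0.2231; e^(−0.6×4.2) = 0.0805
⟨φ⟩ = 0.57 × (0.2231 − 0.0805) / (0.6 × 1.7) = 0.57 × 0.1399 = 0.0797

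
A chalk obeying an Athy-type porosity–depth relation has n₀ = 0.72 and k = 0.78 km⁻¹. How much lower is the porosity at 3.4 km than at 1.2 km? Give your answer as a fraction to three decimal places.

0.232

n(1.2) = 0.72·e^(−0.78×1.2) = 0.2824
n(3.4) = 0.72·e^(−0.78×3.4) = 0.0508
Δn = 0.2824 − 0.0508 = 0.2316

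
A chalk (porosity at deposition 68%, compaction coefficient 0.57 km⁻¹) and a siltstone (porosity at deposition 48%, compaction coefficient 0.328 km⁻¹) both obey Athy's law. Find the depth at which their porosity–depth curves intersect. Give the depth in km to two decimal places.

Set phi₀ₐ e^(−kₐd) = phi₀ᵦ e^(−kᵦd) ⇒ ln(phi₀ₐ/phi₀ᵦ) = (kₐ − kᵦ)·d
d = ln(0.68/0.48) / (0.57 − 0.328) = 0.3483 / 0.242 = 1.439 km

1.44 km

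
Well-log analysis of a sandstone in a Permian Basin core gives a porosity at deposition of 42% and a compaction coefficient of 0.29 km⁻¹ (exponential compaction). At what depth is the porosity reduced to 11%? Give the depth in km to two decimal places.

4.62 km

Invert Athy's law: z = ln(phi₀/phi) / c
z = ln(0.42/0.11) / 0.29 = ln(3.818) / 0.29 = 1.3398 / 0.29 = 4.620 km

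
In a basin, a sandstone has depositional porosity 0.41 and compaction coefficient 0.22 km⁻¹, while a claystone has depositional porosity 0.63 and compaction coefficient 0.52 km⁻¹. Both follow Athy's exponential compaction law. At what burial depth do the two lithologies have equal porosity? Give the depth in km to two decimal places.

Set phi₀ₐ e^(−βₐd) = phi₀ᵦ e^(−βᵦd) ⇒ ln(phi₀ₐ/phi₀ᵦ) = (βₐ − βᵦ)·d
d = ln(0.41/0.63) / (0.22 − 0.52) = -0.4296 / -0.3 = 1.432 km

1.43 km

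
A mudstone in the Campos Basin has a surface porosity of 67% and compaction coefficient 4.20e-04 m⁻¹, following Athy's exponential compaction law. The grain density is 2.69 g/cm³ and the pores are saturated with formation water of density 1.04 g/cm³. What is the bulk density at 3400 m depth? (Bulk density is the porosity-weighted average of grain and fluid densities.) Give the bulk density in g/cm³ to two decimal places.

2.42 g/cm³

Working in km (1 km = 1000 m; c in km⁻¹ = c in m⁻¹ × 1000):
Porosity at depth: φ = 0.67·exp(−0.42×3.4) = 0.67×0.2398 = 0.1607
Bulk density: ρ_b = (1−φ)ρ_g + φ·ρ_f = 0.8393×2.69 + 0.1607×1.04
       = 2.258 + 0.167 = 2.425 g/cm³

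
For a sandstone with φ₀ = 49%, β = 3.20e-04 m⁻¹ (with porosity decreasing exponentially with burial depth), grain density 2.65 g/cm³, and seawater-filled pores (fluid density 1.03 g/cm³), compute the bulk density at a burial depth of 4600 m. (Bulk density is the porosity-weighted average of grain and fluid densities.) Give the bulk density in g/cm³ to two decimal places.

Working in km (1 km = 1000 m; β in km⁻¹ = β in m⁻¹ × 1000):
Porosity at depth: φ = 0.49·exp(−0.32×4.6) = 0.49×0.2295 = 0.1124
Bulk density: ρ_b = (1−φ)ρ_g + φ·ρ_f = 0.8876×2.65 + 0.1124×1.03
       = 2.352 + 0.116 = 2.468 g/cm³

2.47 g/cm³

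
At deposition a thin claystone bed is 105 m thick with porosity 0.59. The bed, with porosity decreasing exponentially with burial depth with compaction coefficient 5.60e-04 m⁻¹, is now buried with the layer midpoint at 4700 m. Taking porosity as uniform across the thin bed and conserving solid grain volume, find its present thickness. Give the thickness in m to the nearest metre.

Working in km (1 km = 1000 m; k in km⁻¹ = k in m⁻¹ × 1000):
Porosity at 4.7 km: phi = 0.59·exp(−0.56×4.7) = 0.0424
Solid-volume conservation: h(1−phi) = h₀(1−phi₀) ⇒ h = h₀·(1−phi₀)/(1−phi)
h = 0.105 × (1 − 0.59)/(1 − 0.0424) = 0.105 × 0.4282 = 0.0450 km

45 m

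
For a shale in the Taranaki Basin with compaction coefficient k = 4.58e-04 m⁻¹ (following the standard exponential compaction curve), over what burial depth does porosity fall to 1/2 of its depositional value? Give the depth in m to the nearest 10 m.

Working in km (1 km = 1000 m; k in km⁻¹ = k in m⁻¹ × 1000):
n/n₀ = 1/2 ⇒ exp(−k·d) = 1/2 ⇒ d = ln(2) / k
d = 0.6931 / 0.458 = 1.513 km

1510 m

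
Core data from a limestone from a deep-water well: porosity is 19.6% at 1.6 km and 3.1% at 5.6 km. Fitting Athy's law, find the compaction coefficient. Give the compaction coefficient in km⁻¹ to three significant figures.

0.461 km⁻¹

Athy: n(Z) = n₀ e^(−cZ) ⇒ n₁/n₂ = e^{c(Z₂−Z₁)} ⇒ c = ln(n₁/n₂)/(Z₂−Z₁)
c = ln(0.196/0.031) / (5.6 − 1.6) = ln(6.323) / 4 = 1.8441 / 4 = 0.461 km⁻¹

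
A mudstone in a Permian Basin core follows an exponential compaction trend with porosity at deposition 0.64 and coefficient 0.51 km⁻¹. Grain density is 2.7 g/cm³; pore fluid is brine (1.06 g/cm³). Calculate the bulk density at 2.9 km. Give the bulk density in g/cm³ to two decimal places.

2.46 g/cm³

Porosity at depth: n = 0.64·exp(−0.51×2.9) = 0.64×0.2279 = 0.1458
Bulk density: ρ_b = (1−n)ρ_g + n·ρ_f = 0.8542×2.7 + 0.1458×1.06
       = 2.306 + 0.155 = 2.461 g/cm³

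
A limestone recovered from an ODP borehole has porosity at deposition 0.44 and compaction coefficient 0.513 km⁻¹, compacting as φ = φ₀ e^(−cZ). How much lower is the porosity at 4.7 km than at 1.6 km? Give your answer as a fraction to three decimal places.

φ(1.6) = 0.44·e^(−0.513×1.6) = 0.1936
φ(4.7) = 0.44·e^(−0.513×4.7) = 0.0395
Δφ = 0.1936 − 0.0395 = 0.1542

0.154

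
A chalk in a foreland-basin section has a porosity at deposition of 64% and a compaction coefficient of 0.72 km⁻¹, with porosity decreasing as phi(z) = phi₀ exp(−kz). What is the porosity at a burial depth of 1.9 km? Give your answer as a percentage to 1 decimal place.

phi = phi₀·exp(−k·z) = 0.64 × exp(−0.72 × 1.9) = 0.64 × exp(−1.368)
  = 0.64 × 0.2546 = 0.1630

16.3%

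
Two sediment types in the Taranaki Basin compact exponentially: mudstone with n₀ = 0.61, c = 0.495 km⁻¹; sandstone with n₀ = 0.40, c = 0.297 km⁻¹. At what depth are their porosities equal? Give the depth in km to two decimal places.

Set n₀ₐ e^(−cₐz) = n₀ᵦ e^(−cᵦz) ⇒ ln(n₀ₐ/n₀ᵦ) = (cₐ − cᵦ)·z
z = ln(0.61/0.4) / (0.495 − 0.297) = 0.4220 / 0.198 = 2.131 km

2.13 km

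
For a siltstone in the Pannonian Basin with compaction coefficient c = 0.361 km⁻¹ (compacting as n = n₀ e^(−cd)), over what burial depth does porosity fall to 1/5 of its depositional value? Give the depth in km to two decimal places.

n/n₀ = 1/5 ⇒ exp(−c·d) = 1/5 ⇒ d = ln(5) / c
d = 1.6094 / 0.361 = 4.458 km

4.46 km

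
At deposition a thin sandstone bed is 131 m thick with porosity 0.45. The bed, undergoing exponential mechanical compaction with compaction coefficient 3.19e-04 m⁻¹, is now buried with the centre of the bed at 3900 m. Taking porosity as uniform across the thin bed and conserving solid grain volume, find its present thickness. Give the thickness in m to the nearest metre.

Working in km (1 km = 1000 m; β in km⁻¹ = β in m⁻¹ × 1000):
Porosity at 3.9 km: φ = 0.45·exp(−0.319×3.9) = 0.1297
Solid-volume conservation: h(1−φ) = h₀(1−φ₀) ⇒ h = h₀·(1−φ₀)/(1−φ)
h = 0.131 × (1 − 0.45)/(1 − 0.1297) = 0.131 × 0.6320 = 0.0828 km

83 m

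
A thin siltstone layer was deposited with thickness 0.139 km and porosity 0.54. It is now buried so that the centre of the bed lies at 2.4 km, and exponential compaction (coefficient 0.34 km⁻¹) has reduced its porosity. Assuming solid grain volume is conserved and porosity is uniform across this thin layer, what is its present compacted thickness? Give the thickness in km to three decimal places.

0.084 km

Porosity at 2.4 km: n = 0.54·exp(−0.34×2.4) = 0.2388
Solid-volume conservation: h(1−n) = h₀(1−n₀) ⇒ h = h₀·(1−n₀)/(1−n)
h = 0.139 × (1 − 0.54)/(1 − 0.2388) = 0.139 × 0.6043 = 0.0840 km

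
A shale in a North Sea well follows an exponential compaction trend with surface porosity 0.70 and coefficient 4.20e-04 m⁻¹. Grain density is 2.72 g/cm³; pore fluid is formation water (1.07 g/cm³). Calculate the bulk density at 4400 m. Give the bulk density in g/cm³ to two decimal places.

2.54 g/cm³

Working in km (1 km = 1000 m; c in km⁻¹ = c in m⁻¹ × 1000):
Porosity at depth: phi = 0.7·exp(−0.42×4.4) = 0.7×0.1576 = 0.1103
Bulk density: ρ_b = (1−phi)ρ_g + phi·ρ_f = 0.8897×2.72 + 0.1103×1.07
       = 2.420 + 0.118 = 2.538 g/cm³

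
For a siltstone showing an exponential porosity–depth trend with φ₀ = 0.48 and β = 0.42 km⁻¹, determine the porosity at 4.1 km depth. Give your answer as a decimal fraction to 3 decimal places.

φ = φ₀·exp(−β·d) = 0.48 × exp(−0.42 × 4.1) = 0.48 × exp(−1.722)
  = 0.48 × 0.1787 = 0.0858

0.086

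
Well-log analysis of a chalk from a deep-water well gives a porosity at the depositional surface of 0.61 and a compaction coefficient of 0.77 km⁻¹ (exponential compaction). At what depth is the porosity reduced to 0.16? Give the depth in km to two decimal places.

Invert Athy's law: d = ln(phi₀/phi) / c
d = ln(0.61/0.16) / 0.77 = ln(3.812) / 0.77 = 1.3383 / 0.77 = 1.738 km

1.74 km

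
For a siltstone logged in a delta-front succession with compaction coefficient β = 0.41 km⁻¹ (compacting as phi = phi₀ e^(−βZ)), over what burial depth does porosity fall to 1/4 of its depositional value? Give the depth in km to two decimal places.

phi/phi₀ = 1/4 ⇒ exp(−β·Z) = 1/4 ⇒ Z = ln(4) / β
Z = 1.3863 / 0.41 = 3.381 km

3.38 km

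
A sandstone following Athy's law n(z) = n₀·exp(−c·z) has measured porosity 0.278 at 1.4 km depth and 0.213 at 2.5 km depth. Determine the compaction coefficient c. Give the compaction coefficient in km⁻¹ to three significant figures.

Athy: n(z) = n₀ e^(−cz) ⇒ n₁/n₂ = e^{c(z₂−z₁)} ⇒ c = ln(n₁/n₂)/(z₂−z₁)
c = ln(0.278/0.213) / (2.5 − 1.4) = ln(1.305) / 1.1 = 0.2663 / 1.1 = 0.2421 km⁻¹

0.242 km⁻¹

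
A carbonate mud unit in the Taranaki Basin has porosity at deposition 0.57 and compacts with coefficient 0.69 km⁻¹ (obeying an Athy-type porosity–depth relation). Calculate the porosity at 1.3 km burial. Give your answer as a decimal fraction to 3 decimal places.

n = n₀·exp(−c·d) = 0.57 × exp(−0.69 × 1.3) = 0.57 × exp(−0.897)
  = 0.57 × 0.4078 = 0.2324

0.232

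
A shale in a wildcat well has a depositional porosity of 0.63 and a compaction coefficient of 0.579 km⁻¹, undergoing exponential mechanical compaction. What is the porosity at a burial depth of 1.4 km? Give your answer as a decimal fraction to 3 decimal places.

φ = φ₀·exp(−c·z) = 0.63 × exp(−0.579 × 1.4) = 0.63 × exp(−0.8106)
  = 0.63 × 0.4446 = 0.2801

0.280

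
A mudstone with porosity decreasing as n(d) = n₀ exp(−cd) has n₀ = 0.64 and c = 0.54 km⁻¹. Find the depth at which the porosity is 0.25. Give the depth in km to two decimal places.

1.74 km

Invert Athy's law: d = ln(n₀/n) / c
d = ln(0.64/0.25) / 0.54 = ln(2.56) / 0.54 = 0.9400 / 0.54 = 1.741 km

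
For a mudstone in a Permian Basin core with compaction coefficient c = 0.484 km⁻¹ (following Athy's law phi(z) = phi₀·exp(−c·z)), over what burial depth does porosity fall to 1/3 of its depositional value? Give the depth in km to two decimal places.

phi/phi₀ = 1/3 ⇒ exp(−c·z) = 1/3 ⇒ z = ln(3) / c
z = 1.0986 / 0.484 = 2.270 km

2.27 km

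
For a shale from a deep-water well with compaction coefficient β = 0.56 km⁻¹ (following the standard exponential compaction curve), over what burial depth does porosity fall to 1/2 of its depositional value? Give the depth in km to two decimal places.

φ/φ₀ = 1/2 ⇒ exp(−β·z) = 1/2 ⇒ z = ln(2) / β
z = 0.6931 / 0.56 = 1.238 km

1.24 km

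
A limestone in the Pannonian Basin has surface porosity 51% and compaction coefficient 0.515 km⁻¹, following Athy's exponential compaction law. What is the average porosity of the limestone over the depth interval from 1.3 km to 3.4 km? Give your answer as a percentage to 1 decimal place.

16.0%

⟨φ⟩ = (1/(d₂−d₁)) ∫ φ₀ e^(−kd) dd = φ₀·(e^(−k·d₁) − e^(−k·d₂)) / (k·(d₂−d₁))
e^(−0.515×1.3) = 0.5120; e^(−0.515×3.4) = 0.1736
⟨φ⟩ = 0.51 × (0.5120 − 0.1736) / (0.515 × 2.1) = 0.51 × 0.3129 = 0.1596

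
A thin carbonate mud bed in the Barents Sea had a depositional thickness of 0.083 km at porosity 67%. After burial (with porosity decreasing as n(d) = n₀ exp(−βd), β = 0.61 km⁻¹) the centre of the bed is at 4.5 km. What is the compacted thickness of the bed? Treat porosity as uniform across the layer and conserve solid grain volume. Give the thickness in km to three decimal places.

Porosity at 4.5 km: n = 0.67·exp(−0.61×4.5) = 0.0430
Solid-volume conservation: h(1−n) = h₀(1−n₀) ⇒ h = h₀·(1−n₀)/(1−n)
h = 0.083 × (1 − 0.67)/(1 − 0.0430) = 0.083 × 0.3448 = 0.0286 km

0.029 km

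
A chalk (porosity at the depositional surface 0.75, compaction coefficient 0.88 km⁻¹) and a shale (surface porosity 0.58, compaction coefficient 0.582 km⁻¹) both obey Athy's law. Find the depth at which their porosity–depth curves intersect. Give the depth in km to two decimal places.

Set phi₀ₐ e^(−cₐz) = phi₀ᵦ e^(−cᵦz) ⇒ ln(phi₀ₐ/phi₀ᵦ) = (cₐ − cᵦ)·z
z = ln(0.75/0.58) / (0.88 − 0.582) = 0.2570 / 0.298 = 0.863 km

0.86 km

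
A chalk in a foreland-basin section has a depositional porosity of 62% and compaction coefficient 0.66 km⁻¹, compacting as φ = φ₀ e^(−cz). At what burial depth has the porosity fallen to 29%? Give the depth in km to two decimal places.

Invert Athy's law: z = ln(φ₀/φ) / c
z = ln(0.62/0.29) / 0.66 = ln(2.138) / 0.66 = 0.7598 / 0.66 = 1.151 km

1.15 km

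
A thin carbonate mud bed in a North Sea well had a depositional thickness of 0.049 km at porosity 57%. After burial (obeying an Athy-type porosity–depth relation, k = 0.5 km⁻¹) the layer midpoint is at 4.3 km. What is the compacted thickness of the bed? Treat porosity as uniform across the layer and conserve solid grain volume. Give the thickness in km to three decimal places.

0.023 km

Porosity at 4.3 km: n = 0.57·exp(−0.5×4.3) = 0.0664
Solid-volume conservation: h(1−n) = h₀(1−n₀) ⇒ h = h₀·(1−n₀)/(1−n)
h = 0.049 × (1 − 0.57)/(1 − 0.0664) = 0.049 × 0.4606 = 0.0226 km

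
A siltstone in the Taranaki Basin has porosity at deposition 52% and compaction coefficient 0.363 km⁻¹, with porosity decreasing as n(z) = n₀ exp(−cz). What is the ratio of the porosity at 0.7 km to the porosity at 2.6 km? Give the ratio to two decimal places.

1.99

n(z₁)/n(z₂) = e^(−c·z₁)/e^(−c·z₂) = e^{c(z₂−z₁)}
= exp(0.363 × 1.9) = exp(0.6897) = 1.9931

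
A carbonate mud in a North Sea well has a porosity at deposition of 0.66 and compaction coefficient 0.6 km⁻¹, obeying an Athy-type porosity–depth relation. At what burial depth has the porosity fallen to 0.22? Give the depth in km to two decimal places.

1.83 km

Invert Athy's law: d = ln(phi₀/phi) / β
d = ln(0.66/0.22) / 0.6 = ln(3) / 0.6 = 1.0986 / 0.6 = 1.831 km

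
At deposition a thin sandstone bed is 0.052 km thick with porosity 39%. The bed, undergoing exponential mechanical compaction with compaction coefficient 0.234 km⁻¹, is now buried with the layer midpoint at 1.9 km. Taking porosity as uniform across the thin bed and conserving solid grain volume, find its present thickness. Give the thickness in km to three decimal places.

0.042 km

Porosity at 1.9 km: φ = 0.39·exp(−0.234×1.9) = 0.2500
Solid-volume conservation: h(1−φ) = h₀(1−φ₀) ⇒ h = h₀·(1−φ₀)/(1−φ)
h = 0.052 × (1 − 0.39)/(1 − 0.2500) = 0.052 × 0.8134 = 0.0423 km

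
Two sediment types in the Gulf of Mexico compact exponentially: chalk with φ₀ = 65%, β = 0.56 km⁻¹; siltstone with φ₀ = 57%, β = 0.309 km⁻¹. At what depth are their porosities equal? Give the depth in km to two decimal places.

0.52 km

Set φ₀ₐ e^(−βₐz) = φ₀ᵦ e^(−βᵦz) ⇒ ln(φ₀ₐ/φ₀ᵦ) = (βₐ − βᵦ)·z
z = ln(0.65/0.57) / (0.56 − 0.309) = 0.1313 / 0.251 = 0.523 km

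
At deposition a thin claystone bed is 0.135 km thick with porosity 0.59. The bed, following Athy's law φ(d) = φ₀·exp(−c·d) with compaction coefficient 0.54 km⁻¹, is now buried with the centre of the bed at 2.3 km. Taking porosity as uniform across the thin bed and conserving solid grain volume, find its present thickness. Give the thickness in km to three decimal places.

Porosity at 2.3 km: φ = 0.59·exp(−0.54×2.3) = 0.1704
Solid-volume conservation: h(1−φ) = h₀(1−φ₀) ⇒ h = h₀·(1−φ₀)/(1−φ)
h = 0.135 × (1 − 0.59)/(1 − 0.1704) = 0.135 × 0.4942 = 0.0667 km

0.067 km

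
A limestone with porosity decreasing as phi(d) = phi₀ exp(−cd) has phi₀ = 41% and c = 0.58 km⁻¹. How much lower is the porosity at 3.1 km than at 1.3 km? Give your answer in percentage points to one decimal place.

12.5 percentage points

phi(1.3) = 0.41·e^(−0.58×1.3) = 0.1929
phi(3.1) = 0.41·e^(−0.58×3.1) = 0.0679
Δphi = 0.1929 − 0.0679 = 0.1250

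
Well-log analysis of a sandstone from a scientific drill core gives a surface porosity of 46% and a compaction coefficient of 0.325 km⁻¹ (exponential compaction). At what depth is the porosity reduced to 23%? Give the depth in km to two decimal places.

Invert Athy's law: z = ln(φ₀/φ) / c
z = ln(0.46/0.23) / 0.325 = ln(2) / 0.325 = 0.6931 / 0.325 = 2.133 km

2.13 km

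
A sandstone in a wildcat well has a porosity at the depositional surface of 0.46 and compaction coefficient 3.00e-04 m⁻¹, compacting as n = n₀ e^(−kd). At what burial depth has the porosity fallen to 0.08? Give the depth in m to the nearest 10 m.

5830 m

Working in km (1 km = 1000 m; k in km⁻¹ = k in m⁻¹ × 1000):
Invert Athy's law: d = ln(n₀/n) / k
d = ln(0.46/0.08) / 0.3 = ln(5.75) / 0.3 = 1.7492 / 0.3 = 5.831 km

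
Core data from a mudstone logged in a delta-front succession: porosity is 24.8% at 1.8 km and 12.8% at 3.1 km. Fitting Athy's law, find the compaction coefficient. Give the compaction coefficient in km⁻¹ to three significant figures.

0.509 km⁻¹

Athy: n(d) = n₀ e^(−kd) ⇒ n₁/n₂ = e^{k(d₂−d₁)} ⇒ k = ln(n₁/n₂)/(d₂−d₁)
k = ln(0.248/0.128) / (3.1 − 1.8) = ln(1.938) / 1.3 = 0.6614 / 1.3 = 0.5088 km⁻¹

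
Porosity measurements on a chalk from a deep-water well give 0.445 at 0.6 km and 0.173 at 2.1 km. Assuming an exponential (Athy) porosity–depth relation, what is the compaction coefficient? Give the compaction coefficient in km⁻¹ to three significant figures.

0.630 km⁻¹

Athy: φ(Z) = φ₀ e^(−kZ) ⇒ φ₁/φ₂ = e^{k(Z₂−Z₁)} ⇒ k = ln(φ₁/φ₂)/(Z₂−Z₁)
k = ln(0.445/0.173) / (2.1 − 0.6) = ln(2.572) / 1.5 = 0.9448 / 1.5 = 0.6299 km⁻¹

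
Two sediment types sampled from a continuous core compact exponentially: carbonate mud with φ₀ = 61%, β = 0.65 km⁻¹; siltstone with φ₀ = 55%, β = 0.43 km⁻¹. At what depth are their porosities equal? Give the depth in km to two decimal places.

Set φ₀ₐ e^(−βₐZ) = φ₀ᵦ e^(−βᵦZ) ⇒ ln(φ₀ₐ/φ₀ᵦ) = (βₐ − βᵦ)·Z
Z = ln(0.61/0.55) / (0.65 − 0.43) = 0.1035 / 0.22 = 0.471 km

0.47 km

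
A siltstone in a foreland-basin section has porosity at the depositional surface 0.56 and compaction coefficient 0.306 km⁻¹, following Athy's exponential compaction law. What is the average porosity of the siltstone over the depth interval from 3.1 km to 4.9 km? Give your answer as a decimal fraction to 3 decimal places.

⟨n⟩ = (1/(d₂−d₁)) ∫ n₀ e^(−βd) dd = n₀·(e^(−β·d₁) − e^(−β·d₂)) / (β·(d₂−d₁))
e^(−0.306×3.1) = 0.3873; e^(−0.306×4.9) = 0.2233
⟨n⟩ = 0.56 × (0.3873 − 0.2233) / (0.306 × 1.8) = 0.56 × 0.2978 = 0.1668

0.167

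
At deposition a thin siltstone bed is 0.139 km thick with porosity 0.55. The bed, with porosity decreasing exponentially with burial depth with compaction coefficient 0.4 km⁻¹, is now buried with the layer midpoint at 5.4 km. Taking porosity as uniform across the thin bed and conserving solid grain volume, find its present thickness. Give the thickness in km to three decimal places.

0.067 km

Porosity at 5.4 km: φ = 0.55·exp(−0.4×5.4) = 0.0634
Solid-volume conservation: h(1−φ) = h₀(1−φ₀) ⇒ h = h₀·(1−φ₀)/(1−φ)
h = 0.139 × (1 − 0.55)/(1 − 0.0634) = 0.139 × 0.4805 = 0.0668 km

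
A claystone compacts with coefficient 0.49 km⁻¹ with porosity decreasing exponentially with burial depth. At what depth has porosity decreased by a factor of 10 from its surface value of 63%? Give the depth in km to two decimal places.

n/n₀ = 1/10 ⇒ exp(−c·d) = 1/10 ⇒ d = ln(10) / c
d = 2.3026 / 0.49 = 4.699 km

4.70 km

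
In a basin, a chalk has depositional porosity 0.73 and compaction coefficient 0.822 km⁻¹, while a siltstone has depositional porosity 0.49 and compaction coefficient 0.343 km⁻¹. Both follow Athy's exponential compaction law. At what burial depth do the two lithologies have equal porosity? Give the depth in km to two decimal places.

Set φ₀ₐ e^(−kₐd) = φ₀ᵦ e^(−kᵦd) ⇒ ln(φ₀ₐ/φ₀ᵦ) = (kₐ − kᵦ)·d
d = ln(0.73/0.49) / (0.822 − 0.343) = 0.3986 / 0.479 = 0.832 km

0.83 km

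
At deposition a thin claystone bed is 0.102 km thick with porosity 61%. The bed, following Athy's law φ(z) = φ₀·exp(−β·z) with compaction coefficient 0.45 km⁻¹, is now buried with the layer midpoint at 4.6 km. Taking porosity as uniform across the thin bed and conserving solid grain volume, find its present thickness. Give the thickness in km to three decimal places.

Porosity at 4.6 km: φ = 0.61·exp(−0.45×4.6) = 0.0770
Solid-volume conservation: h(1−φ) = h₀(1−φ₀) ⇒ h = h₀·(1−φ₀)/(1−φ)
h = 0.102 × (1 − 0.61)/(1 − 0.0770) = 0.102 × 0.4225 = 0.0431 km

0.043 km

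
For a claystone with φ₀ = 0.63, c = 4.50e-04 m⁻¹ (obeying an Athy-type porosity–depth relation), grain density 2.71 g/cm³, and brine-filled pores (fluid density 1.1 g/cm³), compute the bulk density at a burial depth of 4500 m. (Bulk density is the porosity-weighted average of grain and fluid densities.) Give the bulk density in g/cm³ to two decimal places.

Working in km (1 km = 1000 m; c in km⁻¹ = c in m⁻¹ × 1000):
Porosity at depth: φ = 0.63·exp(−0.45×4.5) = 0.63×0.1320 = 0.0832
Bulk density: ρ_b = (1−φ)ρ_g + φ·ρ_f = 0.9168×2.71 + 0.0832×1.1
       = 2.485 + 0.091 = 2.576 g/cm³

2.58 g/cm³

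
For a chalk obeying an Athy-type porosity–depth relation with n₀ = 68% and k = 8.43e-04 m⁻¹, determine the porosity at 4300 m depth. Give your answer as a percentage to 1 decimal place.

1.8%

Working in km (1 km = 1000 m; k in km⁻¹ = k in m⁻¹ × 1000):
n = n₀·exp(−k·d) = 0.68 × exp(−0.843 × 4.3) = 0.68 × exp(−3.625)
  = 0.68 × 0.0267 = 0.0181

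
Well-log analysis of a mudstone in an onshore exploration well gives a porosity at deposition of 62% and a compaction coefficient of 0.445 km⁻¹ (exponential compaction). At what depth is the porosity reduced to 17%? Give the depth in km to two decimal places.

Invert Athy's law: Z = ln(phi₀/phi) / k
Z = ln(0.62/0.17) / 0.445 = ln(3.647) / 0.445 = 1.2939 / 0.445 = 2.908 km

2.91 km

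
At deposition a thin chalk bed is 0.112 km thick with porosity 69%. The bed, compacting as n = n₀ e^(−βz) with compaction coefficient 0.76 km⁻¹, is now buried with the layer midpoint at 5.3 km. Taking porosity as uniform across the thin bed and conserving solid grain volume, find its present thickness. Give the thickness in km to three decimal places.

0.035 km

Porosity at 5.3 km: n = 0.69·exp(−0.76×5.3) = 0.0123
Solid-volume conservation: h(1−n) = h₀(1−n₀) ⇒ h = h₀·(1−n₀)/(1−n)
h = 0.112 × (1 − 0.69)/(1 − 0.0123) = 0.112 × 0.3139 = 0.0352 km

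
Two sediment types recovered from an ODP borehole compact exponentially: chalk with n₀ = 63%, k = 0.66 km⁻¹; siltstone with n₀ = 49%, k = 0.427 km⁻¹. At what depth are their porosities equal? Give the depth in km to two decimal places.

Set n₀ₐ e^(−kₐZ) = n₀ᵦ e^(−kᵦZ) ⇒ ln(n₀ₐ/n₀ᵦ) = (kₐ − kᵦ)·Z
Z = ln(0.63/0.49) / (0.66 − 0.427) = 0.2513 / 0.233 = 1.079 km

1.08 km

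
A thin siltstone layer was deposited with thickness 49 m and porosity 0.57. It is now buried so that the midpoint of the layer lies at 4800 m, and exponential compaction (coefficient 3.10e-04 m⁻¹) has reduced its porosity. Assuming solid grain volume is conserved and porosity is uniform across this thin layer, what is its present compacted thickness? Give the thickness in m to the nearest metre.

24 m

Working in km (1 km = 1000 m; β in km⁻¹ = β in m⁻¹ × 1000):
Porosity at 4.8 km: φ = 0.57·exp(−0.31×4.8) = 0.1287
Solid-volume conservation: h(1−φ) = h₀(1−φ₀) ⇒ h = h₀·(1−φ₀)/(1−φ)
h = 0.049 × (1 − 0.57)/(1 − 0.1287) = 0.049 × 0.4935 = 0.0242 km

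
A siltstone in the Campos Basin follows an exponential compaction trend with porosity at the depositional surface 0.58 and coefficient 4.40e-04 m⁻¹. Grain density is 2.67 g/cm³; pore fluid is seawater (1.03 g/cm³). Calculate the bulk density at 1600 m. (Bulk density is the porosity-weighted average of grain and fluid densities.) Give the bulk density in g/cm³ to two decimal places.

2.20 g/cm³

Working in km (1 km = 1000 m; k in km⁻¹ = k in m⁻¹ × 1000):
Porosity at depth: φ = 0.58·exp(−0.44×1.6) = 0.58×0.4946 = 0.2869
Bulk density: ρ_b = (1−φ)ρ_g + φ·ρ_f = 0.7131×2.67 + 0.2869×1.03
       = 1.904 + 0.295 = 2.200 g/cm³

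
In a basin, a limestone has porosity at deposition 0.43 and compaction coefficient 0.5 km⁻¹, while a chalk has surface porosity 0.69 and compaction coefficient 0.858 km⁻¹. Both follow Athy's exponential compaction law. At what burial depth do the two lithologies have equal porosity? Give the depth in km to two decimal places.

1.32 km

Set φ₀ₐ e^(−βₐz) = φ₀ᵦ e^(−βᵦz) ⇒ ln(φ₀ₐ/φ₀ᵦ) = (βₐ − βᵦ)·z
z = ln(0.43/0.69) / (0.5 − 0.858) = -0.4729 / -0.358 = 1.321 km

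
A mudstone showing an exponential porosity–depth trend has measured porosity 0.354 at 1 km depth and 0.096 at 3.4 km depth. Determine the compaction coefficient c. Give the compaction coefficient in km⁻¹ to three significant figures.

0.544 km⁻¹

Athy: n(Z) = n₀ e^(−cZ) ⇒ n₁/n₂ = e^{c(Z₂−Z₁)} ⇒ c = ln(n₁/n₂)/(Z₂−Z₁)
c = ln(0.354/0.096) / (3.4 − 1) = ln(3.687) / 2.4 = 1.3049 / 2.4 = 0.5437 km⁻¹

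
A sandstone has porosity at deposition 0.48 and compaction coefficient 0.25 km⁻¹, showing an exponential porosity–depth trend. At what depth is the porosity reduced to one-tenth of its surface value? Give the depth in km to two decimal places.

9.21 km

φ/φ₀ = 1/10 ⇒ exp(−β·d) = 1/10 ⇒ d = ln(10) / β
d = 2.3026 / 0.25 = 9.210 km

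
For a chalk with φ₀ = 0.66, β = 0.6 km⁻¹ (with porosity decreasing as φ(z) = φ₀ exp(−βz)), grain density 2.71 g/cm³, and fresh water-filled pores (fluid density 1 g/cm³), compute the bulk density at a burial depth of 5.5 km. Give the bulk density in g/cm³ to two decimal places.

2.67 g/cm³

Porosity at depth: φ = 0.66·exp(−0.6×5.5) = 0.66×0.0369 = 0.0243
Bulk density: ρ_b = (1−φ)ρ_g + φ·ρ_f = 0.9757×2.71 + 0.0243×1
       = 2.644 + 0.024 = 2.668 g/cm³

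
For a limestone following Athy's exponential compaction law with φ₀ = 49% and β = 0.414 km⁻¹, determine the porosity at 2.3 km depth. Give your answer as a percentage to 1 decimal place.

18.9%

φ = φ₀·exp(−β·Z) = 0.49 × exp(−0.414 × 2.3) = 0.49 × exp(−0.9522)
  = 0.49 × 0.3859 = 0.1891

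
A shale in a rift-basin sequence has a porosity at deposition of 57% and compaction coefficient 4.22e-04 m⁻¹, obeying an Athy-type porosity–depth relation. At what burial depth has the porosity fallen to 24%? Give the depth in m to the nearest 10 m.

Working in km (1 km = 1000 m; β in km⁻¹ = β in m⁻¹ × 1000):
Invert Athy's law: d = ln(phi₀/phi) / β
d = ln(0.57/0.24) / 0.422 = ln(2.375) / 0.422 = 0.8650 / 0.422 = 2.050 km

2050 m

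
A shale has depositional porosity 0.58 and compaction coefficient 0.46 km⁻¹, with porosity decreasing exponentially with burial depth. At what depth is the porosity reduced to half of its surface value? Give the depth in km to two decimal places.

n/n₀ = 1/2 ⇒ exp(−c·d) = 1/2 ⇒ d = ln(2) / c
d = 0.6931 / 0.46 = 1.507 km

1.51 km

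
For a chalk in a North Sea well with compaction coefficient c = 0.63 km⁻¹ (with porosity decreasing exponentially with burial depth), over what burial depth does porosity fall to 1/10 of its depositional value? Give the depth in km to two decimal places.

3.65 km

phi/phi₀ = 1/10 ⇒ exp(−c·Z) = 1/10 ⇒ Z = ln(10) / c
Z = 2.3026 / 0.63 = 3.655 km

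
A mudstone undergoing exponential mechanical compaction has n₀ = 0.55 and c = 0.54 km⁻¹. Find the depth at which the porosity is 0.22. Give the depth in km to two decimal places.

1.70 km

Invert Athy's law: Z = ln(n₀/n) / c
Z = ln(0.55/0.22) / 0.54 = ln(2.5) / 0.54 = 0.9163 / 0.54 = 1.697 km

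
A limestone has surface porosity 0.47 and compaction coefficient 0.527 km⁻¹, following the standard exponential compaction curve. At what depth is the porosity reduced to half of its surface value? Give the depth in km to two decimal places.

1.32 km

phi/phi₀ = 1/2 ⇒ exp(−k·Z) = 1/2 ⇒ Z = ln(2) / k
Z = 0.6931 / 0.527 = 1.315 km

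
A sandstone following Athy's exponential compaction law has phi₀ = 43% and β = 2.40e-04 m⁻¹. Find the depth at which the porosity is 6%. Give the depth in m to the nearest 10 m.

8210 m

Working in km (1 km = 1000 m; β in km⁻¹ = β in m⁻¹ × 1000):
Invert Athy's law: d = ln(phi₀/phi) / β
d = ln(0.43/0.06) / 0.24 = ln(7.167) / 0.24 = 1.9694 / 0.24 = 8.206 km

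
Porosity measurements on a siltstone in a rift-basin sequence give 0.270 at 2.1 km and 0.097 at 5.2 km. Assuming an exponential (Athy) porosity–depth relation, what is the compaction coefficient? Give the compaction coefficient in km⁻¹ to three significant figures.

Athy: φ(d) = φ₀ e^(−kd) ⇒ φ₁/φ₂ = e^{k(d₂−d₁)} ⇒ k = ln(φ₁/φ₂)/(d₂−d₁)
k = ln(0.27/0.097) / (5.2 − 2.1) = ln(2.784) / 3.1 = 1.0237 / 3.1 = 0.3302 km⁻¹

0.330 km⁻¹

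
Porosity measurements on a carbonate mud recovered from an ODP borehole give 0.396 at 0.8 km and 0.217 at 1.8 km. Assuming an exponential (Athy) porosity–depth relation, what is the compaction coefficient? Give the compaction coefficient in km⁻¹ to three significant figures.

0.602 km⁻¹

Athy: n(d) = n₀ e^(−βd) ⇒ n₁/n₂ = e^{β(d₂−d₁)} ⇒ β = ln(n₁/n₂)/(d₂−d₁)
β = ln(0.396/0.217) / (1.8 − 0.8) = ln(1.825) / 1 = 0.6015 / 1 = 0.6015 km⁻¹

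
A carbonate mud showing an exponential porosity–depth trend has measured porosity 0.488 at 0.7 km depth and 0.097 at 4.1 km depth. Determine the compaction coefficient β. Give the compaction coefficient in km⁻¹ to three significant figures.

0.475 km⁻¹

Athy: phi(z) = phi₀ e^(−βz) ⇒ phi₁/phi₂ = e^{β(z₂−z₁)} ⇒ β = ln(phi₁/phi₂)/(z₂−z₁)
β = ln(0.488/0.097) / (4.1 − 0.7) = ln(5.031) / 3.4 = 1.6156 / 3.4 = 0.4752 km⁻¹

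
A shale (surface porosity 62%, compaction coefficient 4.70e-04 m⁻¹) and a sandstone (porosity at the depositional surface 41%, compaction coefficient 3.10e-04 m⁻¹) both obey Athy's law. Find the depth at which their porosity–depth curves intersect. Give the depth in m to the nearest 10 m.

2580 m

Working in km (1 km = 1000 m; c in km⁻¹ = c in m⁻¹ × 1000):
Set phi₀ₐ e^(−cₐz) = phi₀ᵦ e^(−cᵦz) ⇒ ln(phi₀ₐ/phi₀ᵦ) = (cₐ − cᵦ)·z
z = ln(0.62/0.41) / (0.47 − 0.31) = 0.4136 / 0.16 = 2.585 km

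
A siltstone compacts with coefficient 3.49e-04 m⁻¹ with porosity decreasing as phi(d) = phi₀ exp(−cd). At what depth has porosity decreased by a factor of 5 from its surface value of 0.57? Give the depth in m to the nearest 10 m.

4610 m

Working in km (1 km = 1000 m; c in km⁻¹ = c in m⁻¹ × 1000):
phi/phi₀ = 1/5 ⇒ exp(−c·d) = 1/5 ⇒ d = ln(5) / c
d = 1.6094 / 0.349 = 4.612 km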